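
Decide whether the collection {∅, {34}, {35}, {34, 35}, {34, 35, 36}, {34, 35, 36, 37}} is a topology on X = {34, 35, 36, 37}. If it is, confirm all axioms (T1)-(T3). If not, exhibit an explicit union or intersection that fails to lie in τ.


τ IS a topology on X.

Axiom (T1): ∅ ∈ τ? Yes; X ∈ τ? Yes.
Axiom (T2/T3): check pairwise unions and intersections of members of τ.
All pairwise intersections and unions checked — each lies in τ. Therefore τ satisfies (T1), (T2), (T3): it IS a topology on X.


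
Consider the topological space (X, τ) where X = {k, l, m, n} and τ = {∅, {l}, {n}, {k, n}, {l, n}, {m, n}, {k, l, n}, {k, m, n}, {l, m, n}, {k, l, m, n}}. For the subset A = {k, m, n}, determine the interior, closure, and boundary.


int(A) = {k, m, n}, cl(A) = {k, m, n}, ∂A = ∅.

Closed sets in (X, τ) are complements of opens:
  closed(X, τ) = {∅, {k}, {l}, {m}, {k, l}, {k, m}, {l, m}, {k, l, m}, {k, m, n}, {k, l, m, n}}.
int(A) = ⋃ {U ∈ τ : U ⊆ A}. Opens contained in A: ∅, {n}, {k, n}, {m, n}, {k, m, n}.
Taking the union of these: int(A) = {k, m, n}.
cl(A) = ⋂ {C closed : A ⊆ C}. Closed sets containing A: {k, m, n}, {k, l, m, n}.
Intersecting these: cl(A) = {k, m, n}.
∂A = cl(A) ∖ int(A) = {k, m, n} ∖ {k, m, n} = ∅.


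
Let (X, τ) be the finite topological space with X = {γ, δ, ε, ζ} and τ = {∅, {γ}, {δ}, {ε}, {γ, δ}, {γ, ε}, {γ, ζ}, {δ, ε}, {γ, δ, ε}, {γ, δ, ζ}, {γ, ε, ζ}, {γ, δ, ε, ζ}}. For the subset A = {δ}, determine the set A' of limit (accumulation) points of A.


A' = ∅

For each x ∈ X, list the open sets U ∈ τ with x ∈ U, then check whether U ∩ (A ∖ {x}) ≠ ∅ for every such U.
  x = γ: open {γ} ∋ x has {γ} ∩ (A ∖ {γ}) = ∅, so x is NOT a limit point.
  x = δ: open {δ} ∋ x has {δ} ∩ (A ∖ {δ}) = ∅, so x is NOT a limit point.
  x = ε: open {ε} ∋ x has {ε} ∩ (A ∖ {ε}) = ∅, so x is NOT a limit point.
  x = ζ: open {γ, ζ} ∋ x has {γ, ζ} ∩ (A ∖ {ζ}) = ∅, so x is NOT a limit point.
Collecting: A' = ∅.


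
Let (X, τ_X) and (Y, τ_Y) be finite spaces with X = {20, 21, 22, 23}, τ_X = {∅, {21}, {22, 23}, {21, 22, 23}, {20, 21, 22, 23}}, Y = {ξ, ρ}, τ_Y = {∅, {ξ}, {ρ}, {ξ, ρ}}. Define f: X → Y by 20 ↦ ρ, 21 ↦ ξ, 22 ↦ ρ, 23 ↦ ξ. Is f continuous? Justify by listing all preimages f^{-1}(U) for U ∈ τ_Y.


f is NOT continuous.

Compute f^{-1}(U) for each U ∈ τ_Y:
  U = ∅: f^{-1}(U) = ∅ ∈ τ_X ✓.
  U = {ξ}: f^{-1}(U) = {21, 23} ∉ τ_X ✗.
  U = {ρ}: f^{-1}(U) = {20, 22} ∉ τ_X ✗.
  U = {ξ, ρ}: f^{-1}(U) = {20, 21, 22, 23} ∈ τ_X ✓.
Found U = {ξ} with f^{-1}(U) = {21, 23} not in τ_X. Therefore f is NOT continuous.


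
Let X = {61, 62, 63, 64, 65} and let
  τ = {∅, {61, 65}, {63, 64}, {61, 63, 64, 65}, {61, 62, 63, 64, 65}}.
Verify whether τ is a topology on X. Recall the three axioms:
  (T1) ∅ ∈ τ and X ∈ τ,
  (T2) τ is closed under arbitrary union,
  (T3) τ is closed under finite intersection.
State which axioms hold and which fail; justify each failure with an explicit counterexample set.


τ IS a topology on X.

Axiom (T1): ∅ ∈ τ? Yes; X ∈ τ? Yes.
Axiom (T2/T3): check pairwise unions and intersections of members of τ.
All pairwise intersections and unions checked — each lies in τ. Therefore τ satisfies (T1), (T2), (T3): it IS a topology on X.


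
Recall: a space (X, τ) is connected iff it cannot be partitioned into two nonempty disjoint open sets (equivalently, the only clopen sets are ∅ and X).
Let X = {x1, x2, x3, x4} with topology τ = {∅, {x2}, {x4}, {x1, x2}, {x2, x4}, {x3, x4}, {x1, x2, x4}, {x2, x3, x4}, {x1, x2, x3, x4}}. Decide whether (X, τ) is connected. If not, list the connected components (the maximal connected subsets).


(X, τ) is disconnected; components = [{x1, x2}, {x3, x4}].

Find clopen sets (U ∈ τ with X ∖ U ∈ τ):
  U = ∅, X ∖ U = {x1, x2, x3, x4} — both open, so U is clopen.
  U = {x1, x2}, X ∖ U = {x3, x4} — both open, so U is clopen.
  U = {x3, x4}, X ∖ U = {x1, x2} — both open, so U is clopen.
  U = {x1, x2, x3, x4}, X ∖ U = ∅ — both open, so U is clopen.
Nontrivial clopen(s) exist: e.g. {x1, x2}. So (X, τ) is disconnected.
Compute connected components by grouping points that agree on all clopens:
  component: {x1, x2}
  component: {x3, x4}


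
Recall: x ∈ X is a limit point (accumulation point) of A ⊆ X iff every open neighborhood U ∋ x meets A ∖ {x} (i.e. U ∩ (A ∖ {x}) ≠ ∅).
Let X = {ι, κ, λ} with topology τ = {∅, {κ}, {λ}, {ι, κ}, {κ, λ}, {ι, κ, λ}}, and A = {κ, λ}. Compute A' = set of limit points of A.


A' = {ι}

For each x ∈ X, list the open sets U ∈ τ with x ∈ U, then check whether U ∩ (A ∖ {x}) ≠ ∅ for every such U.
  x = ι: opens ∋ x are {ι, κ}, {ι, κ, λ}; each meets A ∖ {ι}, so x IS a limit point.
  x = κ: open {κ} ∋ x has {κ} ∩ (A ∖ {κ}) = ∅, so x is NOT a limit point.
  x = λ: open {λ} ∋ x has {λ} ∩ (A ∖ {λ}) = ∅, so x is NOT a limit point.
Collecting: A' = {ι}.


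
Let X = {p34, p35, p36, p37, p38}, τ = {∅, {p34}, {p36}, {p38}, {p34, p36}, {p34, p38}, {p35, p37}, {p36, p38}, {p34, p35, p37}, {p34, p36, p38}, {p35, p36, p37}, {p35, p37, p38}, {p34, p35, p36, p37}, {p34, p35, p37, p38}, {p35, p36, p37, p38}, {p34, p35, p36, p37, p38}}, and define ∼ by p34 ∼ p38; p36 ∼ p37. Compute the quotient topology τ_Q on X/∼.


X/∼ = {[p34=p38], [p35], [p36=p37]}; |τ_Q| = 4.

Equivalence classes: [p34=p38], [p35], [p36=p37].
Quotient map π: X → X/∼ sends p34 ↦ [p34=p38], p35 ↦ [p35], p36 ↦ [p36=p37], p37 ↦ [p36=p37], p38 ↦ [p34=p38].
For each subset V ⊆ X/∼, compute π^{-1}(V) ⊆ X and check whether π^{-1}(V) ∈ τ. V is open in τ_Q iff π^{-1}(V) ∈ τ.
  V = {}: π^{-1}(V) = ∅ ∈ τ ✓.
  V = {[p34=p38]}: π^{-1}(V) = {p34, p38} ∈ τ ✓.
  V = {[p35]}: π^{-1}(V) = {p35} ∉ τ ✗.
  V = {[p34=p38], [p35]}: π^{-1}(V) = {p34, p35, p38} ∉ τ ✗.
  V = {[p36=p37]}: π^{-1}(V) = {p36, p37} ∉ τ ✗.
  V = {[p34=p38], [p36=p37]}: π^{-1}(V) = {p34, p36, p37, p38} ∉ τ ✗.
  V = {[p35], [p36=p37]}: π^{-1}(V) = {p35, p36, p37} ∈ τ ✓.
  V = {[p34=p38], [p35], [p36=p37]}: π^{-1}(V) = {p34, p35, p36, p37, p38} ∈ τ ✓.
Open sets in the quotient: τ_Q = {{}, {[p34=p38]}, {[p35], [p36=p37]}, {[p34=p38], [p35], [p36=p37]}} (4 elements).


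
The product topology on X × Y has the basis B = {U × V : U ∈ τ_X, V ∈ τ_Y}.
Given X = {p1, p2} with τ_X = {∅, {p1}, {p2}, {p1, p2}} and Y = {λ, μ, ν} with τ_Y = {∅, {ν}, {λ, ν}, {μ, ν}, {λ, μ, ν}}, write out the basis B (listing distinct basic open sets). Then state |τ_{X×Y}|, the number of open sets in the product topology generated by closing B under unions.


Basis B = {∅ × ∅, {p1} × {ν}, {p2} × {ν}, {p1} × {λ, ν}, {p1} × {μ, ν}, {p1, p2} × {ν}, {p2} × {λ, ν}, {p2} × {μ, ν}, {p1} × {λ, μ, ν}, {p2} × {λ, μ, ν}, {p1, p2} × {λ, ν}, {p1, p2} × {μ, ν}, {p1, p2} × {λ, μ, ν}}; |τ_{X×Y}| = 25.

Enumerate products U × V with U ∈ τ_X, V ∈ τ_Y (deduplicated):
  ∅ × ∅ = {} (∅)
  {p1} × {ν} = {(p1,ν)}
  {p2} × {ν} = {(p2,ν)}
  {p1} × {λ, ν} = {(p1,λ), (p1,ν)}
  {p1} × {μ, ν} = {(p1,μ), (p1,ν)}
  {p1, p2} × {ν} = {(p1,ν), (p2,ν)}
  {p2} × {λ, ν} = {(p2,λ), (p2,ν)}
  {p2} × {μ, ν} = {(p2,μ), (p2,ν)}
  {p1} × {λ, μ, ν} = {(p1,λ), (p1,μ), (p1,ν)}
  {p2} × {λ, μ, ν} = {(p2,λ), (p2,μ), (p2,ν)}
  {p1, p2} × {λ, ν} = {(p1,λ), (p1,ν), (p2,λ), (p2,ν)}
  {p1, p2} × {μ, ν} = {(p1,μ), (p1,ν), (p2,μ), (p2,ν)}
  {p1, p2} × {λ, μ, ν} = {(p1,λ), (p1,μ), (p1,ν), (p2,λ), (p2,μ), (p2,ν)}
These 13 distinct sets form the basis B.
Close under arbitrary unions to get τ_{X×Y}; counting gives |τ_{X×Y}| = 25.


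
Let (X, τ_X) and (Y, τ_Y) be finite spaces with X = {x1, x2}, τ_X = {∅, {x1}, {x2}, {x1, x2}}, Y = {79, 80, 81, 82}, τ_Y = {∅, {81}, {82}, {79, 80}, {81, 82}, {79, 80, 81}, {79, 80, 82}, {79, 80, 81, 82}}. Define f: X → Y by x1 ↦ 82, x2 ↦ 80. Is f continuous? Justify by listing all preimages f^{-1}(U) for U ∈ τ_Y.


f IS continuous.

Compute f^{-1}(U) for each U ∈ τ_Y:
  U = ∅: f^{-1}(U) = ∅ ∈ τ_X ✓.
  U = {81}: f^{-1}(U) = ∅ ∈ τ_X ✓.
  U = {82}: f^{-1}(U) = {x1} ∈ τ_X ✓.
  U = {79, 80}: f^{-1}(U) = {x2} ∈ τ_X ✓.
  U = {81, 82}: f^{-1}(U) = {x1} ∈ τ_X ✓.
  U = {79, 80, 81}: f^{-1}(U) = {x2} ∈ τ_X ✓.
  U = {79, 80, 82}: f^{-1}(U) = {x1, x2} ∈ τ_X ✓.
  U = {79, 80, 81, 82}: f^{-1}(U) = {x1, x2} ∈ τ_X ✓.
Every preimage lies in τ_X, so f IS continuous.


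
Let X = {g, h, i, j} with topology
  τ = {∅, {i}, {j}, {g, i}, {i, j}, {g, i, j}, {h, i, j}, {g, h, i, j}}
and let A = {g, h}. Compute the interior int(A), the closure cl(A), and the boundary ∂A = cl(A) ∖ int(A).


int(A) = ∅, cl(A) = {g, h}, ∂A = {g, h}.

Closed sets in (X, τ) are complements of opens:
  closed(X, τ) = {∅, {g}, {h}, {g, h}, {h, j}, {g, h, i}, {g, h, j}, {g, h, i, j}}.
int(A) = ⋃ {U ∈ τ : U ⊆ A}. Opens contained in A: ∅.
Taking the union of these: int(A) = ∅.
cl(A) = ⋂ {C closed : A ⊆ C}. Closed sets containing A: {g, h}, {g, h, i}, {g, h, j}, {g, h, i, j}.
Intersecting these: cl(A) = {g, h}.
∂A = cl(A) ∖ int(A) = {g, h} ∖ ∅ = {g, h}.


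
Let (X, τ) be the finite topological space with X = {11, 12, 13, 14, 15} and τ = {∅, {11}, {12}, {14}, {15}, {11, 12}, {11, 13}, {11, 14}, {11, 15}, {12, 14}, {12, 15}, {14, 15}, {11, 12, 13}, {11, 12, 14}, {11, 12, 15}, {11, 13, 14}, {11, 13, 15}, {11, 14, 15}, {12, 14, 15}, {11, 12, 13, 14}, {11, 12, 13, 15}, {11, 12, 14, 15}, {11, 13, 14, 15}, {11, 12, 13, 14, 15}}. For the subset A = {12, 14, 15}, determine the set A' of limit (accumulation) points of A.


A' = ∅

For each x ∈ X, list the open sets U ∈ τ with x ∈ U, then check whether U ∩ (A ∖ {x}) ≠ ∅ for every such U.
  x = 11: open {11} ∋ x has {11} ∩ (A ∖ {11}) = ∅, so x is NOT a limit point.
  x = 12: open {12} ∋ x has {12} ∩ (A ∖ {12}) = ∅, so x is NOT a limit point.
  x = 13: open {11, 13} ∋ x has {11, 13} ∩ (A ∖ {13}) = ∅, so x is NOT a limit point.
  x = 14: open {14} ∋ x has {14} ∩ (A ∖ {14}) = ∅, so x is NOT a limit point.
  x = 15: open {15} ∋ x has {15} ∩ (A ∖ {15}) = ∅, so x is NOT a limit point.
Collecting: A' = ∅.


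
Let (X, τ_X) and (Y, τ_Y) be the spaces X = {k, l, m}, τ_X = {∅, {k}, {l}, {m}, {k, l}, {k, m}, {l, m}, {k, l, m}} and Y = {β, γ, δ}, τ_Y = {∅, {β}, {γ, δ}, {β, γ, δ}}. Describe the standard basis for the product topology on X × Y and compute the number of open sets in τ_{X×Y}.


Basis B = {∅ × ∅, {k} × {β}, {l} × {β}, {m} × {β}, {k, l} × {β}, {k, m} × {β}, {k} × {γ, δ}, {l, m} × {β}, {l} × {γ, δ}, {m} × {γ, δ}, {k} × {β, γ, δ}, {k, l, m} × {β}, {l} × {β, γ, δ}, {m} × {β, γ, δ}, {k, l} × {γ, δ}, {k, m} × {γ, δ}, {l, m} × {γ, δ}, {k, l} × {β, γ, δ}, {k, m} × {β, γ, δ}, {k, l, m} × {γ, δ}, {l, m} × {β, γ, δ}, {k, l, m} × {β, γ, δ}}; |τ_{X×Y}| = 64.

Enumerate products U × V with U ∈ τ_X, V ∈ τ_Y (deduplicated):
  ∅ × ∅ = {} (∅)
  {k} × {β} = {(k,β)}
  {l} × {β} = {(l,β)}
  {m} × {β} = {(m,β)}
  {k, l} × {β} = {(k,β), (l,β)}
  {k, m} × {β} = {(k,β), (m,β)}
  {k} × {γ, δ} = {(k,γ), (k,δ)}
  {l, m} × {β} = {(l,β), (m,β)}
  {l} × {γ, δ} = {(l,γ), (l,δ)}
  {m} × {γ, δ} = {(m,γ), (m,δ)}
  {k} × {β, γ, δ} = {(k,β), (k,γ), (k,δ)}
  {k, l, m} × {β} = {(k,β), (l,β), (m,β)}
  {l} × {β, γ, δ} = {(l,β), (l,γ), (l,δ)}
  {m} × {β, γ, δ} = {(m,β), (m,γ), (m,δ)}
  {k, l} × {γ, δ} = {(k,γ), (k,δ), (l,γ), (l,δ)}
  {k, m} × {γ, δ} = {(k,γ), (k,δ), (m,γ), (m,δ)}
  {l, m} × {γ, δ} = {(l,γ), (l,δ), (m,γ), (m,δ)}
  {k, l} × {β, γ, δ} = {(k,β), (k,γ), (k,δ), (l,β), (l,γ), (l,δ)}
  {k, m} × {β, γ, δ} = {(k,β), (k,γ), (k,δ), (m,β), (m,γ), (m,δ)}
  {k, l, m} × {γ, δ} = {(k,γ), (k,δ), (l,γ), (l,δ), (m,γ), (m,δ)}
  {l, m} × {β, γ, δ} = {(l,β), (l,γ), (l,δ), (m,β), (m,γ), (m,δ)}
  {k, l, m} × {β, γ, δ} = {(k,β), (k,γ), (k,δ), (l,β), (l,γ), (l,δ), (m,β), (m,γ), (m,δ)}
These 22 distinct sets form the basis B.
Close under arbitrary unions to get τ_{X×Y}; counting gives |τ_{X×Y}| = 64.


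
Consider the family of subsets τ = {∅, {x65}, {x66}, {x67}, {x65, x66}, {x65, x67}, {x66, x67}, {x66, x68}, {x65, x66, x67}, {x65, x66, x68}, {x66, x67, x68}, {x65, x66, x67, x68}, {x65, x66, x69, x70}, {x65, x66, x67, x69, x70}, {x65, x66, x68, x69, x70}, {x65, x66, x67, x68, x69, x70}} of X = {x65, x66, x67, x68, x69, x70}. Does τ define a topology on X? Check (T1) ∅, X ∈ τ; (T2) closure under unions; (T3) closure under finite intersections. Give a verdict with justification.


τ IS a topology on X.

Axiom (T1): ∅ ∈ τ? Yes; X ∈ τ? Yes.
Axiom (T2/T3): check pairwise unions and intersections of members of τ.
All pairwise intersections and unions checked — each lies in τ. Therefore τ satisfies (T1), (T2), (T3): it IS a topology on X.


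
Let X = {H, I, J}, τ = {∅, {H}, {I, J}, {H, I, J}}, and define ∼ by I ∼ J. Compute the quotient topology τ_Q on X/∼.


X/∼ = {[H], [I=J]}; |τ_Q| = 4.

Equivalence classes: [H], [I=J].
Quotient map π: X → X/∼ sends H ↦ [H], I ↦ [I=J], J ↦ [I=J].
For each subset V ⊆ X/∼, compute π^{-1}(V) ⊆ X and check whether π^{-1}(V) ∈ τ. V is open in τ_Q iff π^{-1}(V) ∈ τ.
  V = {}: π^{-1}(V) = ∅ ∈ τ ✓.
  V = {[H]}: π^{-1}(V) = {H} ∈ τ ✓.
  V = {[I=J]}: π^{-1}(V) = {I, J} ∈ τ ✓.
  V = {[H], [I=J]}: π^{-1}(V) = {H, I, J} ∈ τ ✓.
Open sets in the quotient: τ_Q = {{}, {[H]}, {[I=J]}, {[H], [I=J]}} (4 elements).


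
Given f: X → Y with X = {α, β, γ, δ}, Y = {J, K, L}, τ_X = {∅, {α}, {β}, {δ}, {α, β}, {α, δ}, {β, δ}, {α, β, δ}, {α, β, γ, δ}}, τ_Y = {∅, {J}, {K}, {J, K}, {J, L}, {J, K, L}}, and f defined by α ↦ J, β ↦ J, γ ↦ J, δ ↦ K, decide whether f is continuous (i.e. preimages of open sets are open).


f is NOT continuous.

Compute f^{-1}(U) for each U ∈ τ_Y:
  U = ∅: f^{-1}(U) = ∅ ∈ τ_X ✓.
  U = {J}: f^{-1}(U) = {α, β, γ} ∉ τ_X ✗.
  U = {K}: f^{-1}(U) = {δ} ∈ τ_X ✓.
  U = {J, K}: f^{-1}(U) = {α, β, γ, δ} ∈ τ_X ✓.
  U = {J, L}: f^{-1}(U) = {α, β, γ} ∉ τ_X ✗.
  U = {J, K, L}: f^{-1}(U) = {α, β, γ, δ} ∈ τ_X ✓.
Found U = {J} with f^{-1}(U) = {α, β, γ} not in τ_X. Therefore f is NOT continuous.


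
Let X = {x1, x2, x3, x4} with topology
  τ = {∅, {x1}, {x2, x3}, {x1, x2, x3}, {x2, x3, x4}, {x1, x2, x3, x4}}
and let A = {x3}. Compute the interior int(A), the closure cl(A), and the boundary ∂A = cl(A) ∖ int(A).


int(A) = ∅, cl(A) = {x2, x3, x4}, ∂A = {x2, x3, x4}.

Closed sets in (X, τ) are complements of opens:
  closed(X, τ) = {∅, {x1}, {x4}, {x1, x4}, {x2, x3, x4}, {x1, x2, x3, x4}}.
int(A) = ⋃ {U ∈ τ : U ⊆ A}. Opens contained in A: ∅.
Taking the union of these: int(A) = ∅.
cl(A) = ⋂ {C closed : A ⊆ C}. Closed sets containing A: {x2, x3, x4}, {x1, x2, x3, x4}.
Intersecting these: cl(A) = {x2, x3, x4}.
∂A = cl(A) ∖ int(A) = {x2, x3, x4} ∖ ∅ = {x2, x3, x4}.


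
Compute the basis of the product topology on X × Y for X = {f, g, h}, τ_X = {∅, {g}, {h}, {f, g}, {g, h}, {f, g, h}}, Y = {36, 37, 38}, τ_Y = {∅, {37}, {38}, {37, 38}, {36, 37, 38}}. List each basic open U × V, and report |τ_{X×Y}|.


Basis B = {∅ × ∅, {g} × {37}, {g} × {38}, {h} × {37}, {h} × {38}, {f, g} × {37}, {f, g} × {38}, {g} × {37, 38}, {g, h} × {37}, {g, h} × {38}, {h} × {37, 38}, {f, g, h} × {37}, {f, g, h} × {38}, {g} × {36, 37, 38}, {h} × {36, 37, 38}, {f, g} × {37, 38}, {g, h} × {37, 38}, {f, g} × {36, 37, 38}, {f, g, h} × {37, 38}, {g, h} × {36, 37, 38}, {f, g, h} × {36, 37, 38}}; |τ_{X×Y}| = 70.

Enumerate products U × V with U ∈ τ_X, V ∈ τ_Y (deduplicated):
  ∅ × ∅ = {} (∅)
  {g} × {37} = {(g,37)}
  {g} × {38} = {(g,38)}
  {h} × {37} = {(h,37)}
  {h} × {38} = {(h,38)}
  {f, g} × {37} = {(f,37), (g,37)}
  {f, g} × {38} = {(f,38), (g,38)}
  {g} × {37, 38} = {(g,37), (g,38)}
  {g, h} × {37} = {(g,37), (h,37)}
  {g, h} × {38} = {(g,38), (h,38)}
  {h} × {37, 38} = {(h,37), (h,38)}
  {f, g, h} × {37} = {(f,37), (g,37), (h,37)}
  {f, g, h} × {38} = {(f,38), (g,38), (h,38)}
  {g} × {36, 37, 38} = {(g,36), (g,37), (g,38)}
  {h} × {36, 37, 38} = {(h,36), (h,37), (h,38)}
  {f, g} × {37, 38} = {(f,37), (f,38), (g,37), (g,38)}
  {g, h} × {37, 38} = {(g,37), (g,38), (h,37), (h,38)}
  {f, g} × {36, 37, 38} = {(f,36), (f,37), (f,38), (g,36), (g,37), (g,38)}
  {f, g, h} × {37, 38} = {(f,37), (f,38), (g,37), (g,38), (h,37), (h,38)}
  {g, h} × {36, 37, 38} = {(g,36), (g,37), (g,38), (h,36), (h,37), (h,38)}
  {f, g, h} × {36, 37, 38} = {(f,36), (f,37), (f,38), (g,36), (g,37), (g,38), (h,36), (h,37), (h,38)}
These 21 distinct sets form the basis B.
Close under arbitrary unions to get τ_{X×Y}; counting gives |τ_{X×Y}| = 70.


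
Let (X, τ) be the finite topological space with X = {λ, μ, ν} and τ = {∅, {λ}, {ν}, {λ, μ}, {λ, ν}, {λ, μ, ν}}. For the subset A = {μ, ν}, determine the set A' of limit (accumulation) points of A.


A' = ∅

For each x ∈ X, list the open sets U ∈ τ with x ∈ U, then check whether U ∩ (A ∖ {x}) ≠ ∅ for every such U.
  x = λ: open {λ} ∋ x has {λ} ∩ (A ∖ {λ}) = ∅, so x is NOT a limit point.
  x = μ: open {λ, μ} ∋ x has {λ, μ} ∩ (A ∖ {μ}) = ∅, so x is NOT a limit point.
  x = ν: open {ν} ∋ x has {ν} ∩ (A ∖ {ν}) = ∅, so x is NOT a limit point.
Collecting: A' = ∅.


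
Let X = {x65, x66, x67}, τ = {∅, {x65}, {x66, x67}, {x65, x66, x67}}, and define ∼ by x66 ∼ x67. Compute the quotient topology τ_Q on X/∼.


X/∼ = {[x65], [x66=x67]}; |τ_Q| = 4.

Equivalence classes: [x65], [x66=x67].
Quotient map π: X → X/∼ sends x65 ↦ [x65], x66 ↦ [x66=x67], x67 ↦ [x66=x67].
For each subset V ⊆ X/∼, compute π^{-1}(V) ⊆ X and check whether π^{-1}(V) ∈ τ. V is open in τ_Q iff π^{-1}(V) ∈ τ.
  V = {}: π^{-1}(V) = ∅ ∈ τ ✓.
  V = {[x65]}: π^{-1}(V) = {x65} ∈ τ ✓.
  V = {[x66=x67]}: π^{-1}(V) = {x66, x67} ∈ τ ✓.
  V = {[x65], [x66=x67]}: π^{-1}(V) = {x65, x66, x67} ∈ τ ✓.
Open sets in the quotient: τ_Q = {{}, {[x65]}, {[x66=x67]}, {[x65], [x66=x67]}} (4 elements).


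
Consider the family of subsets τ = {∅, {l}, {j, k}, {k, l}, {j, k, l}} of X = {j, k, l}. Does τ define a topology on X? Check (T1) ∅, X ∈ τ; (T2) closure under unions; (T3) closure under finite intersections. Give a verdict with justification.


τ is NOT a topology on X.

Axiom (T1): ∅ ∈ τ? Yes; X ∈ τ? Yes.
Axiom (T2/T3): check pairwise unions and intersections of members of τ.
Counterexample for (T3): {j, k} ∩ {k, l} = {k} ∉ τ. Therefore τ is NOT a topology.


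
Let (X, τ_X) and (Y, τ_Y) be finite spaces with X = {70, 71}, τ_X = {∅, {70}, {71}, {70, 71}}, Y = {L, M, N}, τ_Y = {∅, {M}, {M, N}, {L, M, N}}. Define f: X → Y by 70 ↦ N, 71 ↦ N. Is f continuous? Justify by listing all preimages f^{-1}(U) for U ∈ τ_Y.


f IS continuous.

Compute f^{-1}(U) for each U ∈ τ_Y:
  U = ∅: f^{-1}(U) = ∅ ∈ τ_X ✓.
  U = {M}: f^{-1}(U) = ∅ ∈ τ_X ✓.
  U = {M, N}: f^{-1}(U) = {70, 71} ∈ τ_X ✓.
  U = {L, M, N}: f^{-1}(U) = {70, 71} ∈ τ_X ✓.
Every preimage lies in τ_X, so f IS continuous.


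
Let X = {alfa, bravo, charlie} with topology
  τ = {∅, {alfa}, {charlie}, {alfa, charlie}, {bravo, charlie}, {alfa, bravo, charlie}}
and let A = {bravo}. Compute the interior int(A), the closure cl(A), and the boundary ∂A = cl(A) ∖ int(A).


int(A) = ∅, cl(A) = {bravo}, ∂A = {bravo}.

Closed sets in (X, τ) are complements of opens:
  closed(X, τ) = {∅, {alfa}, {bravo}, {alfa, bravo}, {bravo, charlie}, {alfa, bravo, charlie}}.
int(A) = ⋃ {U ∈ τ : U ⊆ A}. Opens contained in A: ∅.
Taking the union of these: int(A) = ∅.
cl(A) = ⋂ {C closed : A ⊆ C}. Closed sets containing A: {bravo}, {alfa, bravo}, {bravo, charlie}, {alfa, bravo, charlie}.
Intersecting these: cl(A) = {bravo}.
∂A = cl(A) ∖ int(A) = {bravo} ∖ ∅ = {bravo}.


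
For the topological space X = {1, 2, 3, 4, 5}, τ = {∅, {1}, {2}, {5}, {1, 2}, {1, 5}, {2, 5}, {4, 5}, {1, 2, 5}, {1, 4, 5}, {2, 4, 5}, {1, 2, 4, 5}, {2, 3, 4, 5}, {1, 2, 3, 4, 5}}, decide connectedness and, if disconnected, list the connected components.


(X, τ) is disconnected; components = [{1}, {2, 3, 4, 5}].

Find clopen sets (U ∈ τ with X ∖ U ∈ τ):
  U = ∅, X ∖ U = {1, 2, 3, 4, 5} — both open, so U is clopen.
  U = {1}, X ∖ U = {2, 3, 4, 5} — both open, so U is clopen.
  U = {2, 3, 4, 5}, X ∖ U = {1} — both open, so U is clopen.
  U = {1, 2, 3, 4, 5}, X ∖ U = ∅ — both open, so U is clopen.
Nontrivial clopen(s) exist: e.g. {2, 3, 4, 5}. So (X, τ) is disconnected.
Compute connected components by grouping points that agree on all clopens:
  component: {1}
  component: {2, 3, 4, 5}


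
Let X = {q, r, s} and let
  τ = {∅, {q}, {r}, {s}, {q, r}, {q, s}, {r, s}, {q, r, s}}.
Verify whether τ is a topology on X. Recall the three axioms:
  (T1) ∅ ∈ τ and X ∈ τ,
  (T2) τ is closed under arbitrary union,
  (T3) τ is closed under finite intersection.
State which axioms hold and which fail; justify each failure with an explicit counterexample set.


τ IS a topology on X.

Axiom (T1): ∅ ∈ τ? Yes; X ∈ τ? Yes.
Axiom (T2/T3): check pairwise unions and intersections of members of τ.
All pairwise intersections and unions checked — each lies in τ. Therefore τ satisfies (T1), (T2), (T3): it IS a topology on X.


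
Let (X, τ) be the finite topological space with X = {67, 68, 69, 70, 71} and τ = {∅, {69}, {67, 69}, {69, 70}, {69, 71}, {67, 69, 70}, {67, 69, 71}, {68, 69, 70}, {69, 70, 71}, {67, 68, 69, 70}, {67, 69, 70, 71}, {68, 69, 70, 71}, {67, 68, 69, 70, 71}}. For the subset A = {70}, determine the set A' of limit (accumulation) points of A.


A' = {68}

For each x ∈ X, list the open sets U ∈ τ with x ∈ U, then check whether U ∩ (A ∖ {x}) ≠ ∅ for every such U.
  x = 67: open {67, 69} ∋ x has {67, 69} ∩ (A ∖ {67}) = ∅, so x is NOT a limit point.
  x = 68: opens ∋ x are {68, 69, 70}, {67, 68, 69, 70}, {68, 69, 70, 71}, {67, 68, 69, 70, 71}; each meets A ∖ {68}, so x IS a limit point.
  x = 69: open {69} ∋ x has {69} ∩ (A ∖ {69}) = ∅, so x is NOT a limit point.
  x = 70: open {69, 70} ∋ x has {69, 70} ∩ (A ∖ {70}) = ∅, so x is NOT a limit point.
  x = 71: open {69, 71} ∋ x has {69, 71} ∩ (A ∖ {71}) = ∅, so x is NOT a limit point.
Collecting: A' = {68}.


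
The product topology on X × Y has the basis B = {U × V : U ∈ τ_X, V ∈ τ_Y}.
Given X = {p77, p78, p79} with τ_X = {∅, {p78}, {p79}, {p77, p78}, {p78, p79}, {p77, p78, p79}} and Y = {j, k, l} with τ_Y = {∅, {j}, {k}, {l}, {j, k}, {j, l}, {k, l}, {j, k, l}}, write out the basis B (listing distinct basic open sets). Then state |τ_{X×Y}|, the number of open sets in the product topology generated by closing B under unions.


Basis B = {∅ × ∅, {p78} × {j}, {p78} × {k}, {p78} × {l}, {p79} × {j}, {p79} × {k}, {p79} × {l}, {p77, p78} × {j}, {p77, p78} × {k}, {p77, p78} × {l}, {p78} × {j, k}, {p78} × {j, l}, {p78, p79} × {j}, {p78} × {k, l}, {p78, p79} × {k}, {p78, p79} × {l}, {p79} × {j, k}, {p79} × {j, l}, {p79} × {k, l}, {p77, p78, p79} × {j}, {p77, p78, p79} × {k}, {p77, p78, p79} × {l}, {p78} × {j, k, l}, {p79} × {j, k, l}, {p77, p78} × {j, k}, {p77, p78} × {j, l}, {p77, p78} × {k, l}, {p78, p79} × {j, k}, {p78, p79} × {j, l}, {p78, p79} × {k, l}, {p77, p78} × {j, k, l}, {p77, p78, p79} × {j, k}, {p77, p78, p79} × {j, l}, {p77, p78, p79} × {k, l}, {p78, p79} × {j, k, l}, {p77, p78, p79} × {j, k, l}}; |τ_{X×Y}| = 216.

Enumerate products U × V with U ∈ τ_X, V ∈ τ_Y (deduplicated):
  ∅ × ∅ = {} (∅)
  {p78} × {j} = {(p78,j)}
  {p78} × {k} = {(p78,k)}
  {p78} × {l} = {(p78,l)}
  {p79} × {j} = {(p79,j)}
  {p79} × {k} = {(p79,k)}
  {p79} × {l} = {(p79,l)}
  {p77, p78} × {j} = {(p77,j), (p78,j)}
  {p77, p78} × {k} = {(p77,k), (p78,k)}
  {p77, p78} × {l} = {(p77,l), (p78,l)}
  {p78} × {j, k} = {(p78,j), (p78,k)}
  {p78} × {j, l} = {(p78,j), (p78,l)}
  {p78, p79} × {j} = {(p78,j), (p79,j)}
  {p78} × {k, l} = {(p78,k), (p78,l)}
  {p78, p79} × {k} = {(p78,k), (p79,k)}
  {p78, p79} × {l} = {(p78,l), (p79,l)}
  {p79} × {j, k} = {(p79,j), (p79,k)}
  {p79} × {j, l} = {(p79,j), (p79,l)}
  {p79} × {k, l} = {(p79,k), (p79,l)}
  {p77, p78, p79} × {j} = {(p77,j), (p78,j), (p79,j)}
  {p77, p78, p79} × {k} = {(p77,k), (p78,k), (p79,k)}
  {p77, p78, p79} × {l} = {(p77,l), (p78,l), (p79,l)}
  {p78} × {j, k, l} = {(p78,j), (p78,k), (p78,l)}
  {p79} × {j, k, l} = {(p79,j), (p79,k), (p79,l)}
  {p77, p78} × {j, k} = {(p77,j), (p77,k), (p78,j), (p78,k)}
  {p77, p78} × {j, l} = {(p77,j), (p77,l), (p78,j), (p78,l)}
  {p77, p78} × {k, l} = {(p77,k), (p77,l), (p78,k), (p78,l)}
  {p78, p79} × {j, k} = {(p78,j), (p78,k), (p79,j), (p79,k)}
  {p78, p79} × {j, l} = {(p78,j), (p78,l), (p79,j), (p79,l)}
  {p78, p79} × {k, l} = {(p78,k), (p78,l), (p79,k), (p79,l)}
  {p77, p78} × {j, k, l} = {(p77,j), (p77,k), (p77,l), (p78,j), (p78,k), (p78,l)}
  {p77, p78, p79} × {j, k} = {(p77,j), (p77,k), (p78,j), (p78,k), (p79,j), (p79,k)}
  {p77, p78, p79} × {j, l} = {(p77,j), (p77,l), (p78,j), (p78,l), (p79,j), (p79,l)}
  {p77, p78, p79} × {k, l} = {(p77,k), (p77,l), (p78,k), (p78,l), (p79,k), (p79,l)}
  {p78, p79} × {j, k, l} = {(p78,j), (p78,k), (p78,l), (p79,j), (p79,k), (p79,l)}
  {p77, p78, p79} × {j, k, l} = {(p77,j), (p77,k), (p77,l), (p78,j), (p78,k), (p78,l), (p79,j), (p79,k), (p79,l)}
These 36 distinct sets form the basis B.
Close under arbitrary unions to get τ_{X×Y}; counting gives |τ_{X×Y}| = 216.


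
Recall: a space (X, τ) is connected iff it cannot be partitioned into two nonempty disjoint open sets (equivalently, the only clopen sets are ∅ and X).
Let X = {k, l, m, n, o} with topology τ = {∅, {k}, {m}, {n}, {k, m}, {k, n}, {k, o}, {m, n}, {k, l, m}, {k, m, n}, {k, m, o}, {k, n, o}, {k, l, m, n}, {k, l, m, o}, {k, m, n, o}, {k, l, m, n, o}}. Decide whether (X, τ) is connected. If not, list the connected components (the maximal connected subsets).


(X, τ) is disconnected; components = [{n}, {k, l, m, o}].

Find clopen sets (U ∈ τ with X ∖ U ∈ τ):
  U = ∅, X ∖ U = {k, l, m, n, o} — both open, so U is clopen.
  U = {n}, X ∖ U = {k, l, m, o} — both open, so U is clopen.
  U = {k, l, m, o}, X ∖ U = {n} — both open, so U is clopen.
  U = {k, l, m, n, o}, X ∖ U = ∅ — both open, so U is clopen.
Nontrivial clopen(s) exist: e.g. {n}. So (X, τ) is disconnected.
Compute connected components by grouping points that agree on all clopens:
  component: {n}
  component: {k, l, m, o}


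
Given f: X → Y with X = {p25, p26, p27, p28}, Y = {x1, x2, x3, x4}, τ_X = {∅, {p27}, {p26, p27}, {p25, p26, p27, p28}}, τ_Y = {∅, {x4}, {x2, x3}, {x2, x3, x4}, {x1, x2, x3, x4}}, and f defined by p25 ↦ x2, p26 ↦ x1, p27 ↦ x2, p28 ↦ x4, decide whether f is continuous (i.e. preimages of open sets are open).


f is NOT continuous.

Compute f^{-1}(U) for each U ∈ τ_Y:
  U = ∅: f^{-1}(U) = ∅ ∈ τ_X ✓.
  U = {x4}: f^{-1}(U) = {p28} ∉ τ_X ✗.
  U = {x2, x3}: f^{-1}(U) = {p25, p27} ∉ τ_X ✗.
  U = {x2, x3, x4}: f^{-1}(U) = {p25, p27, p28} ∉ τ_X ✗.
  U = {x1, x2, x3, x4}: f^{-1}(U) = {p25, p26, p27, p28} ∈ τ_X ✓.
Found U = {x4} with f^{-1}(U) = {p28} not in τ_X. Therefore f is NOT continuous.


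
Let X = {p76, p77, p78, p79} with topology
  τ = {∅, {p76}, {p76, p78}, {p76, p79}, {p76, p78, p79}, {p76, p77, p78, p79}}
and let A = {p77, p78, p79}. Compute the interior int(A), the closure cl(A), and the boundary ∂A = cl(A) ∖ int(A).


int(A) = ∅, cl(A) = {p77, p78, p79}, ∂A = {p77, p78, p79}.

Closed sets in (X, τ) are complements of opens:
  closed(X, τ) = {∅, {p77}, {p77, p78}, {p77, p79}, {p77, p78, p79}, {p76, p77, p78, p79}}.
int(A) = ⋃ {U ∈ τ : U ⊆ A}. Opens contained in A: ∅.
Taking the union of these: int(A) = ∅.
cl(A) = ⋂ {C closed : A ⊆ C}. Closed sets containing A: {p77, p78, p79}, {p76, p77, p78, p79}.
Intersecting these: cl(A) = {p77, p78, p79}.
∂A = cl(A) ∖ int(A) = {p77, p78, p79} ∖ ∅ = {p77, p78, p79}.


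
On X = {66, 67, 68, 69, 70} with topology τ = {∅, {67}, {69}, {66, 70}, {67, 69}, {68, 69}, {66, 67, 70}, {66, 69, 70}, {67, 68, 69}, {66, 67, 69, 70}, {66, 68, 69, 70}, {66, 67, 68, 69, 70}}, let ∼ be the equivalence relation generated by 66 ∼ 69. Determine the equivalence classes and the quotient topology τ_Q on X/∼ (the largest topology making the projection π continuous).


X/∼ = {[66=69], [67], [68], [70]}; |τ_Q| = 6.

Equivalence classes: [66=69], [67], [68], [70].
Quotient map π: X → X/∼ sends 66 ↦ [66=69], 67 ↦ [67], 68 ↦ [68], 69 ↦ [66=69], 70 ↦ [70].
For each subset V ⊆ X/∼, compute π^{-1}(V) ⊆ X and check whether π^{-1}(V) ∈ τ. V is open in τ_Q iff π^{-1}(V) ∈ τ.
  V = {}: π^{-1}(V) = ∅ ∈ τ ✓.
  V = {[66=69]}: π^{-1}(V) = {66, 69} ∉ τ ✗.
  V = {[67]}: π^{-1}(V) = {67} ∈ τ ✓.
  V = {[66=69], [67]}: π^{-1}(V) = {66, 67, 69} ∉ τ ✗.
  V = {[68]}: π^{-1}(V) = {68} ∉ τ ✗.
  V = {[66=69], [68]}: π^{-1}(V) = {66, 68, 69} ∉ τ ✗.
  V = {[67], [68]}: π^{-1}(V) = {67, 68} ∉ τ ✗.
  V = {[66=69], [67], [68]}: π^{-1}(V) = {66, 67, 68, 69} ∉ τ ✗.
  V = {[70]}: π^{-1}(V) = {70} ∉ τ ✗.
  V = {[66=69], [70]}: π^{-1}(V) = {66, 69, 70} ∈ τ ✓.
  V = {[67], [70]}: π^{-1}(V) = {67, 70} ∉ τ ✗.
  V = {[66=69], [67], [70]}: π^{-1}(V) = {66, 67, 69, 70} ∈ τ ✓.
  V = {[68], [70]}: π^{-1}(V) = {68, 70} ∉ τ ✗.
  V = {[66=69], [68], [70]}: π^{-1}(V) = {66, 68, 69, 70} ∈ τ ✓.
  V = {[67], [68], [70]}: π^{-1}(V) = {67, 68, 70} ∉ τ ✗.
  V = {[66=69], [67], [68], [70]}: π^{-1}(V) = {66, 67, 68, 69, 70} ∈ τ ✓.
Open sets in the quotient: τ_Q = {{}, {[67]}, {[66=69], [70]}, {[66=69], [67], [70]}, {[66=69], [68], [70]}, {[66=69], [67], [68], [70]}} (6 elements).


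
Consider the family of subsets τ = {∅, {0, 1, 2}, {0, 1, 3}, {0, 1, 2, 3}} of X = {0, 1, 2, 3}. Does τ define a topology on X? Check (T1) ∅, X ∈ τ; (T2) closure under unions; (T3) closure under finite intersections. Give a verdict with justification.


τ is NOT a topology on X.

Axiom (T1): ∅ ∈ τ? Yes; X ∈ τ? Yes.
Axiom (T2/T3): check pairwise unions and intersections of members of τ.
Counterexample for (T3): {0, 1, 2} ∩ {0, 1, 3} = {0, 1} ∉ τ. Therefore τ is NOT a topology.


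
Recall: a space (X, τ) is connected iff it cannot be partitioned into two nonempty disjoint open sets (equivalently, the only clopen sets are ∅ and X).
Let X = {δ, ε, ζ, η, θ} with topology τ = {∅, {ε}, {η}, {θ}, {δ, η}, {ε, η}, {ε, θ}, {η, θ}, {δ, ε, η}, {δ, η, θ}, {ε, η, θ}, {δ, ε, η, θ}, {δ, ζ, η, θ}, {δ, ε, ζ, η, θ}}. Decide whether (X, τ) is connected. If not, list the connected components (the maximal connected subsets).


(X, τ) is disconnected; components = [{ε}, {δ, ζ, η, θ}].

Find clopen sets (U ∈ τ with X ∖ U ∈ τ):
  U = ∅, X ∖ U = {δ, ε, ζ, η, θ} — both open, so U is clopen.
  U = {ε}, X ∖ U = {δ, ζ, η, θ} — both open, so U is clopen.
  U = {δ, ζ, η, θ}, X ∖ U = {ε} — both open, so U is clopen.
  U = {δ, ε, ζ, η, θ}, X ∖ U = ∅ — both open, so U is clopen.
Nontrivial clopen(s) exist: e.g. {ε}. So (X, τ) is disconnected.
Compute connected components by grouping points that agree on all clopens:
  component: {ε}
  component: {δ, ζ, η, θ}


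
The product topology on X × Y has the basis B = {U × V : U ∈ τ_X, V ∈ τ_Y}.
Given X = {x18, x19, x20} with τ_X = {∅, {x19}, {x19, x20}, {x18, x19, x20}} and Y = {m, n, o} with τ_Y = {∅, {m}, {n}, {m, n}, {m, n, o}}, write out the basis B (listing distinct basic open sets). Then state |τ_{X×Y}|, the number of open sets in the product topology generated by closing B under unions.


Basis B = {∅ × ∅, {x19} × {m}, {x19} × {n}, {x19} × {m, n}, {x19, x20} × {m}, {x19, x20} × {n}, {x18, x19, x20} × {m}, {x18, x19, x20} × {n}, {x19} × {m, n, o}, {x19, x20} × {m, n}, {x18, x19, x20} × {m, n}, {x19, x20} × {m, n, o}, {x18, x19, x20} × {m, n, o}}; |τ_{X×Y}| = 30.

Enumerate products U × V with U ∈ τ_X, V ∈ τ_Y (deduplicated):
  ∅ × ∅ = {} (∅)
  {x19} × {m} = {(x19,m)}
  {x19} × {n} = {(x19,n)}
  {x19} × {m, n} = {(x19,m), (x19,n)}
  {x19, x20} × {m} = {(x19,m), (x20,m)}
  {x19, x20} × {n} = {(x19,n), (x20,n)}
  {x18, x19, x20} × {m} = {(x18,m), (x19,m), (x20,m)}
  {x18, x19, x20} × {n} = {(x18,n), (x19,n), (x20,n)}
  {x19} × {m, n, o} = {(x19,m), (x19,n), (x19,o)}
  {x19, x20} × {m, n} = {(x19,m), (x19,n), (x20,m), (x20,n)}
  {x18, x19, x20} × {m, n} = {(x18,m), (x18,n), (x19,m), (x19,n), (x20,m), (x20,n)}
  {x19, x20} × {m, n, o} = {(x19,m), (x19,n), (x19,o), (x20,m), (x20,n), (x20,o)}
  {x18, x19, x20} × {m, n, o} = {(x18,m), (x18,n), (x18,o), (x19,m), (x19,n), (x19,o), (x20,m), (x20,n), (x20,o)}
These 13 distinct sets form the basis B.
Close under arbitrary unions to get τ_{X×Y}; counting gives |τ_{X×Y}| = 30.


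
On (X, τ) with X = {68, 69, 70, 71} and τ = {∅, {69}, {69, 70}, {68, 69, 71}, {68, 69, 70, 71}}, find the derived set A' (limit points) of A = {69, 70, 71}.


A' = {68, 70, 71}

For each x ∈ X, list the open sets U ∈ τ with x ∈ U, then check whether U ∩ (A ∖ {x}) ≠ ∅ for every such U.
  x = 68: opens ∋ x are {68, 69, 71}, {68, 69, 70, 71}; each meets A ∖ {68}, so x IS a limit point.
  x = 69: open {69} ∋ x has {69} ∩ (A ∖ {69}) = ∅, so x is NOT a limit point.
  x = 70: opens ∋ x are {69, 70}, {68, 69, 70, 71}; each meets A ∖ {70}, so x IS a limit point.
  x = 71: opens ∋ x are {68, 69, 71}, {68, 69, 70, 71}; each meets A ∖ {71}, so x IS a limit point.
Collecting: A' = {68, 70, 71}.


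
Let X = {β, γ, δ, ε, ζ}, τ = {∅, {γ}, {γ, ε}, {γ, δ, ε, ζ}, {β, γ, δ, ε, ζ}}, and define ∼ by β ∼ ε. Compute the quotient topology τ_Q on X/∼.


X/∼ = {[β=ε], [γ], [δ], [ζ]}; |τ_Q| = 3.

Equivalence classes: [β=ε], [γ], [δ], [ζ].
Quotient map π: X → X/∼ sends β ↦ [β=ε], γ ↦ [γ], δ ↦ [δ], ε ↦ [β=ε], ζ ↦ [ζ].
For each subset V ⊆ X/∼, compute π^{-1}(V) ⊆ X and check whether π^{-1}(V) ∈ τ. V is open in τ_Q iff π^{-1}(V) ∈ τ.
  V = {}: π^{-1}(V) = ∅ ∈ τ ✓.
  V = {[β=ε]}: π^{-1}(V) = {β, ε} ∉ τ ✗.
  V = {[γ]}: π^{-1}(V) = {γ} ∈ τ ✓.
  V = {[β=ε], [γ]}: π^{-1}(V) = {β, γ, ε} ∉ τ ✗.
  V = {[δ]}: π^{-1}(V) = {δ} ∉ τ ✗.
  V = {[β=ε], [δ]}: π^{-1}(V) = {β, δ, ε} ∉ τ ✗.
  V = {[γ], [δ]}: π^{-1}(V) = {γ, δ} ∉ τ ✗.
  V = {[β=ε], [γ], [δ]}: π^{-1}(V) = {β, γ, δ, ε} ∉ τ ✗.
  V = {[ζ]}: π^{-1}(V) = {ζ} ∉ τ ✗.
  V = {[β=ε], [ζ]}: π^{-1}(V) = {β, ε, ζ} ∉ τ ✗.
  V = {[γ], [ζ]}: π^{-1}(V) = {γ, ζ} ∉ τ ✗.
  V = {[β=ε], [γ], [ζ]}: π^{-1}(V) = {β, γ, ε, ζ} ∉ τ ✗.
  V = {[δ], [ζ]}: π^{-1}(V) = {δ, ζ} ∉ τ ✗.
  V = {[β=ε], [δ], [ζ]}: π^{-1}(V) = {β, δ, ε, ζ} ∉ τ ✗.
  V = {[γ], [δ], [ζ]}: π^{-1}(V) = {γ, δ, ζ} ∉ τ ✗.
  V = {[β=ε], [γ], [δ], [ζ]}: π^{-1}(V) = {β, γ, δ, ε, ζ} ∈ τ ✓.
Open sets in the quotient: τ_Q = {{}, {[γ]}, {[β=ε], [γ], [δ], [ζ]}} (3 elements).


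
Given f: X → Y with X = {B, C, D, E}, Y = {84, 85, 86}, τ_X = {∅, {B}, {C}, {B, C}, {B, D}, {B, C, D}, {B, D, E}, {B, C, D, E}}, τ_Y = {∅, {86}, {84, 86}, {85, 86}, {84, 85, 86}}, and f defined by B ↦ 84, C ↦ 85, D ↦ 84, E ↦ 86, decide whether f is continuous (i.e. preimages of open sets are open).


f is NOT continuous.

Compute f^{-1}(U) for each U ∈ τ_Y:
  U = ∅: f^{-1}(U) = ∅ ∈ τ_X ✓.
  U = {86}: f^{-1}(U) = {E} ∉ τ_X ✗.
  U = {84, 86}: f^{-1}(U) = {B, D, E} ∈ τ_X ✓.
  U = {85, 86}: f^{-1}(U) = {C, E} ∉ τ_X ✗.
  U = {84, 85, 86}: f^{-1}(U) = {B, C, D, E} ∈ τ_X ✓.
Found U = {86} with f^{-1}(U) = {E} not in τ_X. Therefore f is NOT continuous.


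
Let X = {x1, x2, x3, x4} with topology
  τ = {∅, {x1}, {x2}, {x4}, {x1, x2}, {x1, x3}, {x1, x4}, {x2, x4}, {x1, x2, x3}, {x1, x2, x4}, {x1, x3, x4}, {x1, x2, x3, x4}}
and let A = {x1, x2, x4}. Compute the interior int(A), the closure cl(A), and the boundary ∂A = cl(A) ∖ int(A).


int(A) = {x1, x2, x4}, cl(A) = {x1, x2, x3, x4}, ∂A = {x3}.

Closed sets in (X, τ) are complements of opens:
  closed(X, τ) = {∅, {x2}, {x3}, {x4}, {x1, x3}, {x2, x3}, {x2, x4}, {x3, x4}, {x1, x2, x3}, {x1, x3, x4}, {x2, x3, x4}, {x1, x2, x3, x4}}.
int(A) = ⋃ {U ∈ τ : U ⊆ A}. Opens contained in A: ∅, {x1}, {x2}, {x4}, {x1, x2}, {x1, x4}, {x2, x4}, {x1, x2, x4}.
Taking the union of these: int(A) = {x1, x2, x4}.
cl(A) = ⋂ {C closed : A ⊆ C}. Closed sets containing A: {x1, x2, x3, x4}.
Intersecting these: cl(A) = {x1, x2, x3, x4}.
∂A = cl(A) ∖ int(A) = {x1, x2, x3, x4} ∖ {x1, x2, x4} = {x3}.


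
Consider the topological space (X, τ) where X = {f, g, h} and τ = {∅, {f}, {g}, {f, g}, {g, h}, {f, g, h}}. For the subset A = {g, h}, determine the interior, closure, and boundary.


int(A) = {g, h}, cl(A) = {g, h}, ∂A = ∅.

Closed sets in (X, τ) are complements of opens:
  closed(X, τ) = {∅, {f}, {h}, {f, h}, {g, h}, {f, g, h}}.
int(A) = ⋃ {U ∈ τ : U ⊆ A}. Opens contained in A: ∅, {g}, {g, h}.
Taking the union of these: int(A) = {g, h}.
cl(A) = ⋂ {C closed : A ⊆ C}. Closed sets containing A: {g, h}, {f, g, h}.
Intersecting these: cl(A) = {g, h}.
∂A = cl(A) ∖ int(A) = {g, h} ∖ {g, h} = ∅.


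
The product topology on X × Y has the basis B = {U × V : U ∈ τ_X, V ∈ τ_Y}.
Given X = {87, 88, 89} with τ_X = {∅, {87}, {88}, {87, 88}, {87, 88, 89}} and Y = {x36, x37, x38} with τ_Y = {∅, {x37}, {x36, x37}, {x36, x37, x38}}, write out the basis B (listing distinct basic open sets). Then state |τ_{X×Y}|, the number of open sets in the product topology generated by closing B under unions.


Basis B = {∅ × ∅, {87} × {x37}, {88} × {x37}, {87} × {x36, x37}, {87, 88} × {x37}, {88} × {x36, x37}, {87} × {x36, x37, x38}, {87, 88, 89} × {x37}, {88} × {x36, x37, x38}, {87, 88} × {x36, x37}, {87, 88} × {x36, x37, x38}, {87, 88, 89} × {x36, x37}, {87, 88, 89} × {x36, x37, x38}}; |τ_{X×Y}| = 30.

Enumerate products U × V with U ∈ τ_X, V ∈ τ_Y (deduplicated):
  ∅ × ∅ = {} (∅)
  {87} × {x37} = {(87,x37)}
  {88} × {x37} = {(88,x37)}
  {87} × {x36, x37} = {(87,x36), (87,x37)}
  {87, 88} × {x37} = {(87,x37), (88,x37)}
  {88} × {x36, x37} = {(88,x36), (88,x37)}
  {87} × {x36, x37, x38} = {(87,x36), (87,x37), (87,x38)}
  {87, 88, 89} × {x37} = {(87,x37), (88,x37), (89,x37)}
  {88} × {x36, x37, x38} = {(88,x36), (88,x37), (88,x38)}
  {87, 88} × {x36, x37} = {(87,x36), (87,x37), (88,x36), (88,x37)}
  {87, 88} × {x36, x37, x38} = {(87,x36), (87,x37), (87,x38), (88,x36), (88,x37), (88,x38)}
  {87, 88, 89} × {x36, x37} = {(87,x36), (87,x37), (88,x36), (88,x37), (89,x36), (89,x37)}
  {87, 88, 89} × {x36, x37, x38} = {(87,x36), (87,x37), (87,x38), (88,x36), (88,x37), (88,x38), (89,x36), (89,x37), (89,x38)}
These 13 distinct sets form the basis B.
Close under arbitrary unions to get τ_{X×Y}; counting gives |τ_{X×Y}| = 30.


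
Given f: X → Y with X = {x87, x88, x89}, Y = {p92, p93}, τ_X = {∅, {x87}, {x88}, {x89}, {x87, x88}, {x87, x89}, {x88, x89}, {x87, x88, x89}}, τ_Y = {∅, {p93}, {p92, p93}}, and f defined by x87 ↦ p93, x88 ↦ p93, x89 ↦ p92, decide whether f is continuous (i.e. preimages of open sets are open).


f IS continuous.

Compute f^{-1}(U) for each U ∈ τ_Y:
  U = ∅: f^{-1}(U) = ∅ ∈ τ_X ✓.
  U = {p93}: f^{-1}(U) = {x87, x88} ∈ τ_X ✓.
  U = {p92, p93}: f^{-1}(U) = {x87, x88, x89} ∈ τ_X ✓.
Every preimage lies in τ_X, so f IS continuous.
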